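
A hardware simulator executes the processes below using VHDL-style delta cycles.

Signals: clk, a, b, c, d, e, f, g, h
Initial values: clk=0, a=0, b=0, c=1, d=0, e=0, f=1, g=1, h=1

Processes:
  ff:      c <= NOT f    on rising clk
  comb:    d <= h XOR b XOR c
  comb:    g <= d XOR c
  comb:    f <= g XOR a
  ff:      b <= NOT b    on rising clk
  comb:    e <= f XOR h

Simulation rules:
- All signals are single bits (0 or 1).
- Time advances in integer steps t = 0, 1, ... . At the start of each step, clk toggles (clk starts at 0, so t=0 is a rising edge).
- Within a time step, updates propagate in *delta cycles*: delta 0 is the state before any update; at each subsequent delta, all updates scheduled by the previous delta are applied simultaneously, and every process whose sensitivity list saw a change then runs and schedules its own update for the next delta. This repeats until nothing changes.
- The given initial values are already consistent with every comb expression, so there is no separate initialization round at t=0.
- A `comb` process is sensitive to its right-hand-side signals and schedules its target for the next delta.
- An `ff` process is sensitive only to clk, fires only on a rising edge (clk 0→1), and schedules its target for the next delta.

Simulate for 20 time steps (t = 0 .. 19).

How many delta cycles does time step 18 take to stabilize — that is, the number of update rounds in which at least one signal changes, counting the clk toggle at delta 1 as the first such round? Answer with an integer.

5

t=0 Δ0: e=0 h=1 a=0 clk=0 c=1 b=0 d=0 g=1 f=1
  Δ1: clk:0→1
  Δ2: c:1→0, b:0→1
  Δ3: g:1→0
  Δ4: f:1→0
  Δ5: e:0→1
  (5Δ to stable)
t=1 Δ0: e=1 h=1 a=0 clk=1 c=0 b=1 d=0 g=0 f=0
  Δ1: clk:1→0
  (1Δ to stable)
t=2 Δ0: e=1 h=1 a=0 clk=0 c=0 b=1 d=0 g=0 f=0
  Δ1: clk:0→1
  Δ2: c:0→1, b:1→0
  Δ3: g:0→1
  Δ4: f:0→1
  Δ5: e:1→0
  (5Δ to stable)
t=3 Δ0: e=0 h=1 a=0 clk=1 c=1 b=0 d=0 g=1 f=1
  Δ1: clk:1→0
  (1Δ to stable)
t=4 Δ0: e=0 h=1 a=0 clk=0 c=1 b=0 d=0 g=1 f=1
  Δ1: clk:0→1
  Δ2: c:1→0, b:0→1
  Δ3: g:1→0
  Δ4: f:1→0
  Δ5: e:0→1
  (5Δ to stable)
t=5 Δ0: e=1 h=1 a=0 clk=1 c=0 b=1 d=0 g=0 f=0
  Δ1: clk:1→0
  (1Δ to stable)
t=6 Δ0: e=1 h=1 a=0 clk=0 c=0 b=1 d=0 g=0 f=0
  Δ1: clk:0→1
  Δ2: c:0→1, b:1→0
  Δ3: g:0→1
  Δ4: f:0→1
  Δ5: e:1→0
  (5Δ to stable)
t=7 Δ0: e=0 h=1 a=0 clk=1 c=1 b=0 d=0 g=1 f=1
  Δ1: clk:1→0
  (1Δ to stable)
t=8 Δ0: e=0 h=1 a=0 clk=0 c=1 b=0 d=0 g=1 f=1
  Δ1: clk:0→1
  Δ2: c:1→0, b:0→1
  Δ3: g:1→0
  Δ4: f:1→0
  Δ5: e:0→1
  (5Δ to stable)
t=9 Δ0: e=1 h=1 a=0 clk=1 c=0 b=1 d=0 g=0 f=0
  Δ1: clk:1→0
  (1Δ to stable)
t=10 Δ0: e=1 h=1 a=0 clk=0 c=0 b=1 d=0 g=0 f=0
  Δ1: clk:0→1
  Δ2: c:0→1, b:1→0
  Δ3: g:0→1
  Δ4: f:0→1
  Δ5: e:1→0
  (5Δ to stable)
t=11 Δ0: e=0 h=1 a=0 clk=1 c=1 b=0 d=0 g=1 f=1
  Δ1: clk:1→0
  (1Δ to stable)
t=12 Δ0: e=0 h=1 a=0 clk=0 c=1 b=0 d=0 g=1 f=1
  Δ1: clk:0→1
  Δ2: c:1→0, b:0→1
  Δ3: g:1→0
  Δ4: f:1→0
  Δ5: e:0→1
  (5Δ to stable)
t=13 Δ0: e=1 h=1 a=0 clk=1 c=0 b=1 d=0 g=0 f=0
  Δ1: clk:1→0
  (1Δ to stable)
t=14 Δ0: e=1 h=1 a=0 clk=0 c=0 b=1 d=0 g=0 f=0
  Δ1: clk:0→1
  Δ2: c:0→1, b:1→0
  Δ3: g:0→1
  Δ4: f:0→1
  Δ5: e:1→0
  (5Δ to stable)
t=15 Δ0: e=0 h=1 a=0 clk=1 c=1 b=0 d=0 g=1 f=1
  Δ1: clk:1→0
  (1Δ to stable)
t=16 Δ0: e=0 h=1 a=0 clk=0 c=1 b=0 d=0 g=1 f=1
  Δ1: clk:0→1
  Δ2: c:1→0, b:0→1
  Δ3: g:1→0
  Δ4: f:1→0
  Δ5: e:0→1
  (5Δ to stable)
t=17 Δ0: e=1 h=1 a=0 clk=1 c=0 b=1 d=0 g=0 f=0
  Δ1: clk:1→0
  (1Δ to stable)
t=18 Δ0: e=1 h=1 a=0 clk=0 c=0 b=1 d=0 g=0 f=0
  Δ1: clk:0→1
  Δ2: c:0→1, b:1→0
  Δ3: g:0→1
  Δ4: f:0→1
  Δ5: e:1→0
  (5Δ to stable)
t=19 Δ0: e=0 h=1 a=0 clk=1 c=1 b=0 d=0 g=1 f=1
  Δ1: clk:1→0
  (1Δ to stable)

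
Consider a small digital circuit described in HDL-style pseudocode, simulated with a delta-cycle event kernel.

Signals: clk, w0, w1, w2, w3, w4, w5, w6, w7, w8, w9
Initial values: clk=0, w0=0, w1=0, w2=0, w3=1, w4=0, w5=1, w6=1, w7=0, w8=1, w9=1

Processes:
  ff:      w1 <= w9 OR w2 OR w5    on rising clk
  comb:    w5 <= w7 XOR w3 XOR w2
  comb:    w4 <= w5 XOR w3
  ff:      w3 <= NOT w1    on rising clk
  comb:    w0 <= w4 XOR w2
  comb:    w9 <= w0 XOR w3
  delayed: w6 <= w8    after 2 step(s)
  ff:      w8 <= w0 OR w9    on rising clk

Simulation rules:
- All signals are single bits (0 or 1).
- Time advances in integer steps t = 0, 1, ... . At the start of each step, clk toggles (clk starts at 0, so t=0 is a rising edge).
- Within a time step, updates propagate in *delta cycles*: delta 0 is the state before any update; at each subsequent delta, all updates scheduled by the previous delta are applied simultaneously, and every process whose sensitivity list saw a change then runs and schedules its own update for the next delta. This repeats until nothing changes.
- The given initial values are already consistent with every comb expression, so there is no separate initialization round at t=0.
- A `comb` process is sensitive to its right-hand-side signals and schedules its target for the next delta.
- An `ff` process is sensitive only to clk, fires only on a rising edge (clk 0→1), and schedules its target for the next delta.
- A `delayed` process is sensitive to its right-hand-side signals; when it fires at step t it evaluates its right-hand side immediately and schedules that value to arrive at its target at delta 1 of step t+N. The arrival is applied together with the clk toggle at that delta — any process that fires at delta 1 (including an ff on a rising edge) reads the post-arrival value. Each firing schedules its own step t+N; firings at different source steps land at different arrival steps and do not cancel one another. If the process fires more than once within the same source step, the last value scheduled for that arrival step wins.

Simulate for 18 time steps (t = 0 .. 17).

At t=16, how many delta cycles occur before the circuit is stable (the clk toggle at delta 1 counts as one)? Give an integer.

2

[bits: w3,w1,w2,w6,w5,w8,w4,w0,w7,w9,clk]
t=0: Δ0=10011100010 Δ1=10011100011 Δ2=11011100011 | 2Δ
t=1: Δ0=11011100011 Δ1=11011100010 | 1Δ
t=2: Δ0=11011100010 Δ1=11011100011 Δ2=01011100011 Δ3=01010110001 Δ4=01010101001 Δ5=01010100011 Δ6=01010100001 | 6Δ
t=3: Δ0=01010100001 Δ1=01010100000 | 1Δ
t=4: Δ0=01010100000 Δ1=01010100001 Δ2=00010000001 | 2Δ
t=5: Δ0=00010000001 Δ1=00010000000 | 1Δ
t=6: Δ0=00010000000 Δ1=00000000001 Δ2=10000000001 Δ3=10001010011 Δ4=10001001011 Δ5=10001000001 Δ6=10001000011 | 6Δ
t=7: Δ0=10001000011 Δ1=10001000010 | 1Δ
t=8: Δ0=10001000010 Δ1=10001000011 Δ2=11001100011 | 2Δ
t=9: Δ0=11001100011 Δ1=11001100010 | 1Δ
t=10: Δ0=11001100010 Δ1=11011100011 Δ2=01011100011 Δ3=01010110001 Δ4=01010101001 Δ5=01010100011 Δ6=01010100001 | 6Δ
t=11: Δ0=01010100001 Δ1=01010100000 | 1Δ
t=12: Δ0=01010100000 Δ1=01010100001 Δ2=00010000001 | 2Δ
t=13: Δ0=00010000001 Δ1=00010000000 | 1Δ
t=14: Δ0=00010000000 Δ1=00000000001 Δ2=10000000001 Δ3=10001010011 Δ4=10001001011 Δ5=10001000001 Δ6=10001000011 | 6Δ
t=15: Δ0=10001000011 Δ1=10001000010 | 1Δ
t=16: Δ0=10001000010 Δ1=10001000011 Δ2=11001100011 | 2Δ
t=17: Δ0=11001100011 Δ1=11001100010 | 1Δ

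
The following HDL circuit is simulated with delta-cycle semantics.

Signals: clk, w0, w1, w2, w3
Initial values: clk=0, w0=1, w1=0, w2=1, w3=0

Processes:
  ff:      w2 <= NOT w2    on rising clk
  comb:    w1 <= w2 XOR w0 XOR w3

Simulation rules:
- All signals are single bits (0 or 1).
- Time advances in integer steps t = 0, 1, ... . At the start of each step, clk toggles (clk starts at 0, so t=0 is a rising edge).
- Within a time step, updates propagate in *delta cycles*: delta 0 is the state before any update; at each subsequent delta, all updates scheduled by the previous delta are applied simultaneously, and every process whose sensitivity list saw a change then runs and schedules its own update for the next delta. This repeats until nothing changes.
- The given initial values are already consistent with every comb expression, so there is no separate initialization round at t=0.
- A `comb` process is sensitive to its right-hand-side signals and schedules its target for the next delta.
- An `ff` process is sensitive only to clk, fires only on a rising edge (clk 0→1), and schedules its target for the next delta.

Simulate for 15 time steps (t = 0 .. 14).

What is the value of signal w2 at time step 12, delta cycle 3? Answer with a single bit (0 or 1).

[bits: w1,w2,w3,clk,w0]
t=0: Δ0=01001 Δ1=01011 Δ2=00011 Δ3=10011 | 3Δ
t=1: Δ0=10011 Δ1=10001 | 1Δ
t=2: Δ0=10001 Δ1=10011 Δ2=11011 Δ3=01011 | 3Δ
t=3: Δ0=01011 Δ1=01001 | 1Δ
t=4: Δ0=01001 Δ1=01011 Δ2=00011 Δ3=10011 | 3Δ
t=5: Δ0=10011 Δ1=10001 | 1Δ
t=6: Δ0=10001 Δ1=10011 Δ2=11011 Δ3=01011 | 3Δ
t=7: Δ0=01011 Δ1=01001 | 1Δ
t=8: Δ0=01001 Δ1=01011 Δ2=00011 Δ3=10011 | 3Δ
t=9: Δ0=10011 Δ1=10001 | 1Δ
t=10: Δ0=10001 Δ1=10011 Δ2=11011 Δ3=01011 | 3Δ
t=11: Δ0=01011 Δ1=01001 | 1Δ
t=12: Δ0=01001 Δ1=01011 Δ2=00011 Δ3=10011 | 3Δ
t=13: Δ0=10011 Δ1=10001 | 1Δ
t=14: Δ0=10001 Δ1=10011 Δ2=11011 Δ3=01011 | 3Δ

0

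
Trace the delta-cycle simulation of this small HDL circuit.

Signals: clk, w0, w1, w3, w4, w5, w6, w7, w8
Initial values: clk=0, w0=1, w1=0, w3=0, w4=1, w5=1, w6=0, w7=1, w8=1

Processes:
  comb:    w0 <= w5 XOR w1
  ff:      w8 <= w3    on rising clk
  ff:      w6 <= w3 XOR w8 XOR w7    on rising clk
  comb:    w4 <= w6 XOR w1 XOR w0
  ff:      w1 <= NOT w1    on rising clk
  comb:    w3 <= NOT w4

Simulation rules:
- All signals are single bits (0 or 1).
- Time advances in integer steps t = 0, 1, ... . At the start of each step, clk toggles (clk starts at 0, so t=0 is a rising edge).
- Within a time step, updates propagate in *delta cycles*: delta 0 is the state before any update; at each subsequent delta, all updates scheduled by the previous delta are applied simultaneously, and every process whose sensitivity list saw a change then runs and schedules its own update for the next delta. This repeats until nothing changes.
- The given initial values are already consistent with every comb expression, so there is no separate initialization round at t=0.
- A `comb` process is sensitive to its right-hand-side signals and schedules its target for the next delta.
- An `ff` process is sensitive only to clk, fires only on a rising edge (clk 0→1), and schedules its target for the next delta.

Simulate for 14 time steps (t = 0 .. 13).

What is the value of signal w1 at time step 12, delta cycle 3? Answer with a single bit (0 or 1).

1

[bits: w5,w0,w8,w4,clk,w1,w3,w7,w6]
t=0: Δ0=111100010 Δ1=111110010 Δ2=110111010 Δ3=100011010 Δ4=100111110 Δ5=100111010 | 5Δ
t=1: Δ0=100111010 Δ1=100101010 | 1Δ
t=2: Δ0=100101010 Δ1=100111010 Δ2=100110011 Δ3=110110011 Δ4=110010011 Δ5=110010111 | 5Δ
t=3: Δ0=110010111 Δ1=110000111 | 1Δ
t=4: Δ0=110000111 Δ1=110010111 Δ2=111011110 Δ3=101011110 Δ4=101111110 Δ5=101111010 | 5Δ
t=5: Δ0=101111010 Δ1=101101010 | 1Δ
t=6: Δ0=101101010 Δ1=101111010 Δ2=100110010 Δ3=110010010 Δ4=110110110 Δ5=110110010 | 5Δ
t=7: Δ0=110110010 Δ1=110100010 | 1Δ
t=8: Δ0=110100010 Δ1=110110010 Δ2=110111011 Δ3=100111011 Δ4=100011011 Δ5=100011111 | 5Δ
t=9: Δ0=100011111 Δ1=100001111 | 1Δ
t=10: Δ0=100001111 Δ1=100011111 Δ2=101010110 Δ3=111010110 Δ4=111110110 Δ5=111110010 | 5Δ
t=11: Δ0=111110010 Δ1=111100010 | 1Δ
t=12: Δ0=111100010 Δ1=111110010 Δ2=110111010 Δ3=100011010 Δ4=100111110 Δ5=100111010 | 5Δ
t=13: Δ0=100111010 Δ1=100101010 | 1Δ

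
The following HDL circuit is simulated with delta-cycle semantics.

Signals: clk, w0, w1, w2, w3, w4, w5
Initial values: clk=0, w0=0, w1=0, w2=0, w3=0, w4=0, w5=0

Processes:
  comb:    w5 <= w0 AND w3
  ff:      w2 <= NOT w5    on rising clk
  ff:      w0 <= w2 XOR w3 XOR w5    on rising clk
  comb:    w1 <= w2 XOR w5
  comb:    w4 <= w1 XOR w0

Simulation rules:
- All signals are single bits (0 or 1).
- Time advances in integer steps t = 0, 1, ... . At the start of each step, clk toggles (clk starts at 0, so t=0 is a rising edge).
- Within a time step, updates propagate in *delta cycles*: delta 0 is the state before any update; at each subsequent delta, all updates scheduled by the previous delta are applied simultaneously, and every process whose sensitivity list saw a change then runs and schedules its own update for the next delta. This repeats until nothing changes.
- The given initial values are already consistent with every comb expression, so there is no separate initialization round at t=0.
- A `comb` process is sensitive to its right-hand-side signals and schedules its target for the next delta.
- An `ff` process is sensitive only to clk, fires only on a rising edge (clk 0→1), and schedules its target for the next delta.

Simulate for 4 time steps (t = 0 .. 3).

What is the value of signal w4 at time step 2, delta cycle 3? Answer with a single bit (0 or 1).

0

t=0 Δ0: w0=0 w2=0 w1=0 w4=0 w3=0 clk=0 w5=0
  Δ1: clk:0→1
  Δ2: w2:0→1
  Δ3: w1:0→1
  Δ4: w4:0→1
  (4Δ to stable)
t=1 Δ0: w0=0 w2=1 w1=1 w4=1 w3=0 clk=1 w5=0
  Δ1: clk:1→0
  (1Δ to stable)
t=2 Δ0: w0=0 w2=1 w1=1 w4=1 w3=0 clk=0 w5=0
  Δ1: clk:0→1
  Δ2: w0:0→1
  Δ3: w4:1→0
  (3Δ to stable)
t=3 Δ0: w0=1 w2=1 w1=1 w4=0 w3=0 clk=1 w5=0
  Δ1: clk:1→0
  (1Δ to stable)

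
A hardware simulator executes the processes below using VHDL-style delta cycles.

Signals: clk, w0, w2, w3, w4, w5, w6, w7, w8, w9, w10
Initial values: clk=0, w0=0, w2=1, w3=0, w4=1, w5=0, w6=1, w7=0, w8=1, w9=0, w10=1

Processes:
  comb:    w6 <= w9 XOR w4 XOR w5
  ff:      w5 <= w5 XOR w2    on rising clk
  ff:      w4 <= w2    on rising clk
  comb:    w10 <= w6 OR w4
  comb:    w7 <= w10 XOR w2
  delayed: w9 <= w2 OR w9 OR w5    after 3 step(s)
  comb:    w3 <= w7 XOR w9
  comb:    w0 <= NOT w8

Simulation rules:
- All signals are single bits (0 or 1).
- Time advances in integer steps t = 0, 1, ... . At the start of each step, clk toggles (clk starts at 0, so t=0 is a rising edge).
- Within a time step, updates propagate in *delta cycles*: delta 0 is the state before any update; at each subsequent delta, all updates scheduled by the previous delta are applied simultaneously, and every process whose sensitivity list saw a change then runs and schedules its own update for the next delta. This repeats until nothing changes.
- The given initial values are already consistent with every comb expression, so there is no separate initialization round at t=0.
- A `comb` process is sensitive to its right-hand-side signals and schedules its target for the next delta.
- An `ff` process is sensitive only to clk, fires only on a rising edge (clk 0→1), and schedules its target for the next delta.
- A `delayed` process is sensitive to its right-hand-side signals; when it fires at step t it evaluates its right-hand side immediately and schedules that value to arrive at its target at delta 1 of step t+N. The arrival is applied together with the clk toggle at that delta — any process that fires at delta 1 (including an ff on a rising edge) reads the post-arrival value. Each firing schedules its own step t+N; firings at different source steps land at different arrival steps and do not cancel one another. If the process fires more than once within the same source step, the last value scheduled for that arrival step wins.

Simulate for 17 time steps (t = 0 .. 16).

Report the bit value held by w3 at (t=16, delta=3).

1

[bits: w10,w6,w5,w0,w9,w8,w4,w3,w7,clk,w2]
t=0: Δ0=11000110001 Δ1=11000110011 Δ2=11100110011 Δ3=10100110011 | 3Δ
t=1: Δ0=10100110011 Δ1=10100110001 | 1Δ
t=2: Δ0=10100110001 Δ1=10100110011 Δ2=10000110011 Δ3=11000110011 | 3Δ
t=3: Δ0=11000110011 Δ1=11001110001 Δ2=10001111001 | 2Δ
t=4: Δ0=10001111001 Δ1=10001111011 Δ2=10101111011 Δ3=11101111011 | 3Δ
t=5: Δ0=11101111011 Δ1=11101111001 | 1Δ
t=6: Δ0=11101111001 Δ1=11101111011 Δ2=11001111011 Δ3=10001111011 | 3Δ
t=7: Δ0=10001111011 Δ1=10001111001 | 1Δ
t=8: Δ0=10001111001 Δ1=10001111011 Δ2=10101111011 Δ3=11101111011 | 3Δ
t=9: Δ0=11101111011 Δ1=11101111001 | 1Δ
t=10: Δ0=11101111001 Δ1=11101111011 Δ2=11001111011 Δ3=10001111011 | 3Δ
t=11: Δ0=10001111011 Δ1=10001111001 | 1Δ
t=12: Δ0=10001111001 Δ1=10001111011 Δ2=10101111011 Δ3=11101111011 | 3Δ
t=13: Δ0=11101111011 Δ1=11101111001 | 1Δ
t=14: Δ0=11101111001 Δ1=11101111011 Δ2=11001111011 Δ3=10001111011 | 3Δ
t=15: Δ0=10001111011 Δ1=10001111001 | 1Δ
t=16: Δ0=10001111001 Δ1=10001111011 Δ2=10101111011 Δ3=11101111011 | 3Δ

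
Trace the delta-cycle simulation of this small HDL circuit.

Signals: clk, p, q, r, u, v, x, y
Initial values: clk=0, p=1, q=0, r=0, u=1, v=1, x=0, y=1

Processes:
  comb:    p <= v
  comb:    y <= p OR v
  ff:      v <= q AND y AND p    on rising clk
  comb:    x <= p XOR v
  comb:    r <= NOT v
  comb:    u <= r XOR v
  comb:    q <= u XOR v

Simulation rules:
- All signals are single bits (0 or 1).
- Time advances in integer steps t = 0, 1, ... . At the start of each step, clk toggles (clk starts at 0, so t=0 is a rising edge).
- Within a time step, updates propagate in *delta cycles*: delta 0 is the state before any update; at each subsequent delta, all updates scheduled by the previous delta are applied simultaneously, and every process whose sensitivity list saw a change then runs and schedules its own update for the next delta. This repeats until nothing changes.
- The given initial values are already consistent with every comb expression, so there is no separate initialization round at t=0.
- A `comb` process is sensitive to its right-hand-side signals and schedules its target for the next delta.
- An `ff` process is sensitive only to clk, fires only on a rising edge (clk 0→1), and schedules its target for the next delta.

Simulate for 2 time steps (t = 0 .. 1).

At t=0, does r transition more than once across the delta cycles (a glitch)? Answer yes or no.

no

t=0 Δ0: u=1 p=1 y=1 x=0 clk=0 q=0 v=1 r=0
  Δ1: clk:0→1
  Δ2: v:1→0
  Δ3: u:1→0, p:1→0, x:0→1, q:0→1, r:0→1
  Δ4: u:0→1, y:1→0, x:1→0, q:1→0
  Δ5: q:0→1
  (5Δ to stable)
t=1 Δ0: u=1 p=0 y=0 x=0 clk=1 q=1 v=0 r=1
  Δ1: clk:1→0
  (1Δ to stable)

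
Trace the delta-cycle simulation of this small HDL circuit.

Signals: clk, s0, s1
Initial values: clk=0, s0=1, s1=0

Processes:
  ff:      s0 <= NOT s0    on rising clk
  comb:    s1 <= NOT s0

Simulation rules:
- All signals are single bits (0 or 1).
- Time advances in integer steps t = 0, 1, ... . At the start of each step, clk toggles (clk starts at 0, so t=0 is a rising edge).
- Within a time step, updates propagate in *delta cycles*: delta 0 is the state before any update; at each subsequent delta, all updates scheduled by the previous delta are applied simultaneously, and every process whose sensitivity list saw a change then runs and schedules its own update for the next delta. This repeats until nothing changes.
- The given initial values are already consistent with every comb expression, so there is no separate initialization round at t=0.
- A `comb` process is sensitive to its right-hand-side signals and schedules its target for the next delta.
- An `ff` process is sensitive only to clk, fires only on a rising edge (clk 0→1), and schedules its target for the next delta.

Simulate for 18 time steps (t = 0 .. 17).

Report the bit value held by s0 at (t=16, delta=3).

[bits: s0,s1,clk]
t=0: Δ0=100 Δ1=101 Δ2=001 Δ3=011 | 3Δ
t=1: Δ0=011 Δ1=010 | 1Δ
t=2: Δ0=010 Δ1=011 Δ2=111 Δ3=101 | 3Δ
t=3: Δ0=101 Δ1=100 | 1Δ
t=4: Δ0=100 Δ1=101 Δ2=001 Δ3=011 | 3Δ
t=5: Δ0=011 Δ1=010 | 1Δ
t=6: Δ0=010 Δ1=011 Δ2=111 Δ3=101 | 3Δ
t=7: Δ0=101 Δ1=100 | 1Δ
t=8: Δ0=100 Δ1=101 Δ2=001 Δ3=011 | 3Δ
t=9: Δ0=011 Δ1=010 | 1Δ
t=10: Δ0=010 Δ1=011 Δ2=111 Δ3=101 | 3Δ
t=11: Δ0=101 Δ1=100 | 1Δ
t=12: Δ0=100 Δ1=101 Δ2=001 Δ3=011 | 3Δ
t=13: Δ0=011 Δ1=010 | 1Δ
t=14: Δ0=010 Δ1=011 Δ2=111 Δ3=101 | 3Δ
t=15: Δ0=101 Δ1=100 | 1Δ
t=16: Δ0=100 Δ1=101 Δ2=001 Δ3=011 | 3Δ
t=17: Δ0=011 Δ1=010 | 1Δ

0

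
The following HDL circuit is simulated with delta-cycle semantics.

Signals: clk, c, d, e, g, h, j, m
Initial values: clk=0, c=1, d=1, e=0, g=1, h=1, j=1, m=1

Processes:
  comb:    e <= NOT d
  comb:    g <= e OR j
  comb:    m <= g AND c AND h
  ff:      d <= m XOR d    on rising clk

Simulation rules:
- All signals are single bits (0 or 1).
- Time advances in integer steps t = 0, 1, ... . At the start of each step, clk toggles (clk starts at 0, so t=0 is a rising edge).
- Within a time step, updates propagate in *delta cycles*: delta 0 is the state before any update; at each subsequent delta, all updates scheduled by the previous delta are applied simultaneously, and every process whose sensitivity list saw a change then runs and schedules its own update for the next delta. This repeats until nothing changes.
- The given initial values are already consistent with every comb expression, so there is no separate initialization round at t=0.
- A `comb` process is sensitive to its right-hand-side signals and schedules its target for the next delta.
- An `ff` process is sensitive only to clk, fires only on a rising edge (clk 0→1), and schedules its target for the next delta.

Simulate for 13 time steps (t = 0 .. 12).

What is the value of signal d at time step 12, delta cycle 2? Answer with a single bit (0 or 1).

[bits: clk,c,h,e,g,m,j,d]
t=0: Δ0=01101111 Δ1=11101111 Δ2=11101110 Δ3=11111110 | 3Δ
t=1: Δ0=11111110 Δ1=01111110 | 1Δ
t=2: Δ0=01111110 Δ1=11111110 Δ2=11111111 Δ3=11101111 | 3Δ
t=3: Δ0=11101111 Δ1=01101111 | 1Δ
t=4: Δ0=01101111 Δ1=11101111 Δ2=11101110 Δ3=11111110 | 3Δ
t=5: Δ0=11111110 Δ1=01111110 | 1Δ
t=6: Δ0=01111110 Δ1=11111110 Δ2=11111111 Δ3=11101111 | 3Δ
t=7: Δ0=11101111 Δ1=01101111 | 1Δ
t=8: Δ0=01101111 Δ1=11101111 Δ2=11101110 Δ3=11111110 | 3Δ
t=9: Δ0=11111110 Δ1=01111110 | 1Δ
t=10: Δ0=01111110 Δ1=11111110 Δ2=11111111 Δ3=11101111 | 3Δ
t=11: Δ0=11101111 Δ1=01101111 | 1Δ
t=12: Δ0=01101111 Δ1=11101111 Δ2=11101110 Δ3=11111110 | 3Δ

0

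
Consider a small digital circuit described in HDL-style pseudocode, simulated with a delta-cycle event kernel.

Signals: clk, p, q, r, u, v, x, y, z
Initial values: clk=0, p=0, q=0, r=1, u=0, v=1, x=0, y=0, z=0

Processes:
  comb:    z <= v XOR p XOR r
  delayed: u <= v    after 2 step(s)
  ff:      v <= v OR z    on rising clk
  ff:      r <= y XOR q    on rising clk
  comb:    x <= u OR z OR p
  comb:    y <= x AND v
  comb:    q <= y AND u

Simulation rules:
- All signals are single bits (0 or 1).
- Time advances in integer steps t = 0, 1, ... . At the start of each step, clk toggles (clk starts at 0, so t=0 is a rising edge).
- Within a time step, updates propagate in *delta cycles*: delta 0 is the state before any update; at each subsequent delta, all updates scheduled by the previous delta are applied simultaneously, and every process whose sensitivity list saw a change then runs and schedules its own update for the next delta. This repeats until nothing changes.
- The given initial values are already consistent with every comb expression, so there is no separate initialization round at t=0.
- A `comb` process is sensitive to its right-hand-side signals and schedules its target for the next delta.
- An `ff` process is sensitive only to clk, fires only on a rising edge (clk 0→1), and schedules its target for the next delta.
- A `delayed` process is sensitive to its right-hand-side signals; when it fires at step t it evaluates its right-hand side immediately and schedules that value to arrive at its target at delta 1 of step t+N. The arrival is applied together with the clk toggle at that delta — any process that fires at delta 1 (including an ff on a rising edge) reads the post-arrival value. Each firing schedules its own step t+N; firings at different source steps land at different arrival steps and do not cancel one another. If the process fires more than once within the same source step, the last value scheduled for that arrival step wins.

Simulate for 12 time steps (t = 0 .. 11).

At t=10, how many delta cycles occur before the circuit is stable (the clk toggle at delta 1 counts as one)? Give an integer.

5

t=0 Δ0: z=0 q=0 clk=0 v=1 y=0 r=1 u=0 p=0 x=0
  Δ1: clk:0→1
  Δ2: r:1→0
  Δ3: z:0→1
  Δ4: x:0→1
  Δ5: y:0→1
  (5Δ to stable)
t=1 Δ0: z=1 q=0 clk=1 v=1 y=1 r=0 u=0 p=0 x=1
  Δ1: clk:1→0
  (1Δ to stable)
t=2 Δ0: z=1 q=0 clk=0 v=1 y=1 r=0 u=0 p=0 x=1
  Δ1: clk:0→1
  Δ2: r:0→1
  Δ3: z:1→0
  Δ4: x:1→0
  Δ5: y:1→0
  (5Δ to stable)
t=3 Δ0: z=0 q=0 clk=1 v=1 y=0 r=1 u=0 p=0 x=0
  Δ1: clk:1→0
  (1Δ to stable)
t=4 Δ0: z=0 q=0 clk=0 v=1 y=0 r=1 u=0 p=0 x=0
  Δ1: clk:0→1
  Δ2: r:1→0
  Δ3: z:0→1
  Δ4: x:0→1
  Δ5: y:0→1
  (5Δ to stable)
t=5 Δ0: z=1 q=0 clk=1 v=1 y=1 r=0 u=0 p=0 x=1
  Δ1: clk:1→0
  (1Δ to stable)
t=6 Δ0: z=1 q=0 clk=0 v=1 y=1 r=0 u=0 p=0 x=1
  Δ1: clk:0→1
  Δ2: r:0→1
  Δ3: z:1→0
  Δ4: x:1→0
  Δ5: y:1→0
  (5Δ to stable)
t=7 Δ0: z=0 q=0 clk=1 v=1 y=0 r=1 u=0 p=0 x=0
  Δ1: clk:1→0
  (1Δ to stable)
t=8 Δ0: z=0 q=0 clk=0 v=1 y=0 r=1 u=0 p=0 x=0
  Δ1: clk:0→1
  Δ2: r:1→0
  Δ3: z:0→1
  Δ4: x:0→1
  Δ5: y:0→1
  (5Δ to stable)
t=9 Δ0: z=1 q=0 clk=1 v=1 y=1 r=0 u=0 p=0 x=1
  Δ1: clk:1→0
  (1Δ to stable)
t=10 Δ0: z=1 q=0 clk=0 v=1 y=1 r=0 u=0 p=0 x=1
  Δ1: clk:0→1
  Δ2: r:0→1
  Δ3: z:1→0
  Δ4: x:1→0
  Δ5: y:1→0
  (5Δ to stable)
t=11 Δ0: z=0 q=0 clk=1 v=1 y=0 r=1 u=0 p=0 x=0
  Δ1: clk:1→0
  (1Δ to stable)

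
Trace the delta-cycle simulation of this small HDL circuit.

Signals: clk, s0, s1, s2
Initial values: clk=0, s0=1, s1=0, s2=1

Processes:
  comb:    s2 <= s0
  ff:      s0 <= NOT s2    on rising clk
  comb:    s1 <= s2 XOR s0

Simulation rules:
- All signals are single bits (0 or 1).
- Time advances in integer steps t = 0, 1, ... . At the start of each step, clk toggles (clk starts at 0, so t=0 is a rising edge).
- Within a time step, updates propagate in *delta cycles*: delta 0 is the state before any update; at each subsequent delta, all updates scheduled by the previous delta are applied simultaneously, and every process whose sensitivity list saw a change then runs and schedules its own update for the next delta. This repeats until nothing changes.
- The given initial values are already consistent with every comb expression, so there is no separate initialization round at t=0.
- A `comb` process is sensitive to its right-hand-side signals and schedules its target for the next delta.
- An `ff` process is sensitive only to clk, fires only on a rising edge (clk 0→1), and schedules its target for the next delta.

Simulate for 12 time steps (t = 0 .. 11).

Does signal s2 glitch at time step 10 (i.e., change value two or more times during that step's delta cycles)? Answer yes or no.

no

[bits: s2,clk,s1,s0]
t=0: Δ0=1001 Δ1=1101 Δ2=1100 Δ3=0110 Δ4=0100 | 4Δ
t=1: Δ0=0100 Δ1=0000 | 1Δ
t=2: Δ0=0000 Δ1=0100 Δ2=0101 Δ3=1111 Δ4=1101 | 4Δ
t=3: Δ0=1101 Δ1=1001 | 1Δ
t=4: Δ0=1001 Δ1=1101 Δ2=1100 Δ3=0110 Δ4=0100 | 4Δ
t=5: Δ0=0100 Δ1=0000 | 1Δ
t=6: Δ0=0000 Δ1=0100 Δ2=0101 Δ3=1111 Δ4=1101 | 4Δ
t=7: Δ0=1101 Δ1=1001 | 1Δ
t=8: Δ0=1001 Δ1=1101 Δ2=1100 Δ3=0110 Δ4=0100 | 4Δ
t=9: Δ0=0100 Δ1=0000 | 1Δ
t=10: Δ0=0000 Δ1=0100 Δ2=0101 Δ3=1111 Δ4=1101 | 4Δ
t=11: Δ0=1101 Δ1=1001 | 1Δ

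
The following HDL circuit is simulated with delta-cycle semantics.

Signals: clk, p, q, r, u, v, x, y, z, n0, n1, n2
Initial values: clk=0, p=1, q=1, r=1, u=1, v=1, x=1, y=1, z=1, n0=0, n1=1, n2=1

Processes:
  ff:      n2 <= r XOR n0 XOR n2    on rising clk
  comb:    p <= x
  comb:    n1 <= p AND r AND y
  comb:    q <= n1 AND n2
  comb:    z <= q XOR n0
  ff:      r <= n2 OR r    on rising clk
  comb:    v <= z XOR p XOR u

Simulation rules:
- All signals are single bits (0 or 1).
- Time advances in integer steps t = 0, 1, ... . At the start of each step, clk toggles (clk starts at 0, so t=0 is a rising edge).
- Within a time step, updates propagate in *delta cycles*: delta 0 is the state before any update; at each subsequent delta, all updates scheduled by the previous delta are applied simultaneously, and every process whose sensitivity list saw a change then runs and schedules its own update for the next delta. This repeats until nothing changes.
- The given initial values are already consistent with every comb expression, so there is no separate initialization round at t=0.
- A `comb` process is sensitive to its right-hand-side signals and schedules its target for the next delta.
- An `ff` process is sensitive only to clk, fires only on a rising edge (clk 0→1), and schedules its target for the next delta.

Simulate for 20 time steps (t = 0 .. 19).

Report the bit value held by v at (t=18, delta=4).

[bits: q,z,r,y,n1,v,p,clk,n2,n0,x,u]
t=0: Δ0=111111101011 Δ1=111111111011 Δ2=111111110011 Δ3=011111110011 Δ4=001111110011 Δ5=001110110011 | 5Δ
t=1: Δ0=001110110011 Δ1=001110100011 | 1Δ
t=2: Δ0=001110100011 Δ1=001110110011 Δ2=001110111011 Δ3=101110111011 Δ4=111110111011 Δ5=111111111011 | 5Δ
t=3: Δ0=111111111011 Δ1=111111101011 | 1Δ
t=4: Δ0=111111101011 Δ1=111111111011 Δ2=111111110011 Δ3=011111110011 Δ4=001111110011 Δ5=001110110011 | 5Δ
t=5: Δ0=001110110011 Δ1=001110100011 | 1Δ
t=6: Δ0=001110100011 Δ1=001110110011 Δ2=001110111011 Δ3=101110111011 Δ4=111110111011 Δ5=111111111011 | 5Δ
t=7: Δ0=111111111011 Δ1=111111101011 | 1Δ
t=8: Δ0=111111101011 Δ1=111111111011 Δ2=111111110011 Δ3=011111110011 Δ4=001111110011 Δ5=001110110011 | 5Δ
t=9: Δ0=001110110011 Δ1=001110100011 | 1Δ
t=10: Δ0=001110100011 Δ1=001110110011 Δ2=001110111011 Δ3=101110111011 Δ4=111110111011 Δ5=111111111011 | 5Δ
t=11: Δ0=111111111011 Δ1=111111101011 | 1Δ
t=12: Δ0=111111101011 Δ1=111111111011 Δ2=111111110011 Δ3=011111110011 Δ4=001111110011 Δ5=001110110011 | 5Δ
t=13: Δ0=001110110011 Δ1=001110100011 | 1Δ
t=14: Δ0=001110100011 Δ1=001110110011 Δ2=001110111011 Δ3=101110111011 Δ4=111110111011 Δ5=111111111011 | 5Δ
t=15: Δ0=111111111011 Δ1=111111101011 | 1Δ
t=16: Δ0=111111101011 Δ1=111111111011 Δ2=111111110011 Δ3=011111110011 Δ4=001111110011 Δ5=001110110011 | 5Δ
t=17: Δ0=001110110011 Δ1=001110100011 | 1Δ
t=18: Δ0=001110100011 Δ1=001110110011 Δ2=001110111011 Δ3=101110111011 Δ4=111110111011 Δ5=111111111011 | 5Δ
t=19: Δ0=111111111011 Δ1=111111101011 | 1Δ

0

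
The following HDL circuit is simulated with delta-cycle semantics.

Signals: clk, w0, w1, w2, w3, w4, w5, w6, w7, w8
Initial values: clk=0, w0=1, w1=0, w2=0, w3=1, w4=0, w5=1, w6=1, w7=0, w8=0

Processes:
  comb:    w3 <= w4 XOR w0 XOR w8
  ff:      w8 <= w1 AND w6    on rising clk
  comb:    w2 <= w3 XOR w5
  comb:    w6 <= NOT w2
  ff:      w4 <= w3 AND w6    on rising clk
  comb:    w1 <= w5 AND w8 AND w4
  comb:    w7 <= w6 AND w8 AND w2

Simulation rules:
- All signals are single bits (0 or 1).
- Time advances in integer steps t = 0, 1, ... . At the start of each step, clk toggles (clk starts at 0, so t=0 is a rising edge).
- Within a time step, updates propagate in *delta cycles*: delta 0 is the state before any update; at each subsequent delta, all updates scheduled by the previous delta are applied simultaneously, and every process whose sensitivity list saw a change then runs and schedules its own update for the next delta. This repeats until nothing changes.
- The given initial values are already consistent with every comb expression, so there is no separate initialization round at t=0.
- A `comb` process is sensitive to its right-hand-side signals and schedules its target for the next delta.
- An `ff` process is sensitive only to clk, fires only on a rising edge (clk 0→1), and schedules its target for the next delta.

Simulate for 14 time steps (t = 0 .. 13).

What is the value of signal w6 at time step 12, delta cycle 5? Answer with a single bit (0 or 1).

[bits: w0,w8,w4,w1,w2,w7,w6,clk,w5,w3]
t=0: Δ0=1000001011 Δ1=1000001111 Δ2=1010001111 Δ3=1010001110 Δ4=1010101110 Δ5=1010100110 | 5Δ
t=1: Δ0=1010100110 Δ1=1010100010 | 1Δ
t=2: Δ0=1010100010 Δ1=1010100110 Δ2=1000100110 Δ3=1000100111 Δ4=1000000111 Δ5=1000001111 | 5Δ
t=3: Δ0=1000001111 Δ1=1000001011 | 1Δ
t=4: Δ0=1000001011 Δ1=1000001111 Δ2=1010001111 Δ3=1010001110 Δ4=1010101110 Δ5=1010100110 | 5Δ
t=5: Δ0=1010100110 Δ1=1010100010 | 1Δ
t=6: Δ0=1010100010 Δ1=1010100110 Δ2=1000100110 Δ3=1000100111 Δ4=1000000111 Δ5=1000001111 | 5Δ
t=7: Δ0=1000001111 Δ1=1000001011 | 1Δ
t=8: Δ0=1000001011 Δ1=1000001111 Δ2=1010001111 Δ3=1010001110 Δ4=1010101110 Δ5=1010100110 | 5Δ
t=9: Δ0=1010100110 Δ1=1010100010 | 1Δ
t=10: Δ0=1010100010 Δ1=1010100110 Δ2=1000100110 Δ3=1000100111 Δ4=1000000111 Δ5=1000001111 | 5Δ
t=11: Δ0=1000001111 Δ1=1000001011 | 1Δ
t=12: Δ0=1000001011 Δ1=1000001111 Δ2=1010001111 Δ3=1010001110 Δ4=1010101110 Δ5=1010100110 | 5Δ
t=13: Δ0=1010100110 Δ1=1010100010 | 1Δ

0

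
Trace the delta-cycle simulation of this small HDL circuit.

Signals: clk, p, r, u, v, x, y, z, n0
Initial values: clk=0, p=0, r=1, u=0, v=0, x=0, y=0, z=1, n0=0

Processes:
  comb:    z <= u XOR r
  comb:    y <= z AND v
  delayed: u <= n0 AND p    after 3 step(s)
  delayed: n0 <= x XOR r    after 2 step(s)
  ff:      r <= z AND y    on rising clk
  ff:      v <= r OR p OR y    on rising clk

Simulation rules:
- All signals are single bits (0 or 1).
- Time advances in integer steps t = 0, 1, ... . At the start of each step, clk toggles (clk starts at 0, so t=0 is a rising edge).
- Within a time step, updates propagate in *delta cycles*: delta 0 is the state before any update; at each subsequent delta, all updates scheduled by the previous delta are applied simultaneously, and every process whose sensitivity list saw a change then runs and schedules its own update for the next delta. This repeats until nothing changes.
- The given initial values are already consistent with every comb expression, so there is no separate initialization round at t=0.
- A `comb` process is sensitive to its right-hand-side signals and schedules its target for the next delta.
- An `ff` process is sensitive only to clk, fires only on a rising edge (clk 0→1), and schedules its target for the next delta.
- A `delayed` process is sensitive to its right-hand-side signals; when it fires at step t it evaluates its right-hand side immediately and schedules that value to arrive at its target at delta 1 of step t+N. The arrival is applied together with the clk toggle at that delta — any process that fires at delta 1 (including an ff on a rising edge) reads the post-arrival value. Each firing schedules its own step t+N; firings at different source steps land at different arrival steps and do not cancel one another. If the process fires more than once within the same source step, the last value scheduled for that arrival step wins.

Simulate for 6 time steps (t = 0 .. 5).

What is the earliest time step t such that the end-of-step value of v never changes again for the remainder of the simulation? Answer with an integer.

t=0 Δ0: y=0 p=0 x=0 v=0 clk=0 z=1 u=0 r=1 n0=0
  Δ1: clk:0→1
  Δ2: v:0→1, r:1→0
  Δ3: y:0→1, z:1→0
  Δ4: y:1→0
  (4Δ to stable)
t=1 Δ0: y=0 p=0 x=0 v=1 clk=1 z=0 u=0 r=0 n0=0
  Δ1: clk:1→0
  (1Δ to stable)
t=2 Δ0: y=0 p=0 x=0 v=1 clk=0 z=0 u=0 r=0 n0=0
  Δ1: clk:0→1
  Δ2: v:1→0
  (2Δ to stable)
t=3 Δ0: y=0 p=0 x=0 v=0 clk=1 z=0 u=0 r=0 n0=0
  Δ1: clk:1→0
  (1Δ to stable)
t=4 Δ0: y=0 p=0 x=0 v=0 clk=0 z=0 u=0 r=0 n0=0
  Δ1: clk:0→1
  (1Δ to stable)
t=5 Δ0: y=0 p=0 x=0 v=0 clk=1 z=0 u=0 r=0 n0=0
  Δ1: clk:1→0
  (1Δ to stable)

2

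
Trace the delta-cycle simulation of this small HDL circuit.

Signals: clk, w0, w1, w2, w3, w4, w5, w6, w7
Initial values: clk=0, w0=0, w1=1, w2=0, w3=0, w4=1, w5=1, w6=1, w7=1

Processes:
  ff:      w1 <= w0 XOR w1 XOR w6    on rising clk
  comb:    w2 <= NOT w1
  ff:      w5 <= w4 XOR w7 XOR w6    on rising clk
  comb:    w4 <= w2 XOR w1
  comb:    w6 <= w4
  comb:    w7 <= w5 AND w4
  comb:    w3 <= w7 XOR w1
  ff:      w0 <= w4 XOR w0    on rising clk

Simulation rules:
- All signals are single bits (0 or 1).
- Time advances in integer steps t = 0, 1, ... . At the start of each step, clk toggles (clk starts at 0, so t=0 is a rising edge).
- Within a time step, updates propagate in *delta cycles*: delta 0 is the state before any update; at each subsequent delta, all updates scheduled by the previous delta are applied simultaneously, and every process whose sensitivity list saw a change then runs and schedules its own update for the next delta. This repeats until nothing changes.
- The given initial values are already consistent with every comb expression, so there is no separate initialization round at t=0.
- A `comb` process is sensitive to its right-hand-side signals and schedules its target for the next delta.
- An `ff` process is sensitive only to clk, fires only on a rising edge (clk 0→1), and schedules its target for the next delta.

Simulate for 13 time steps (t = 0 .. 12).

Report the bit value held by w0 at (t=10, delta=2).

0

[bits: w6,w3,w7,w1,w4,w5,w0,w2,clk]
t=0: Δ0=101111000 Δ1=101111001 Δ2=101011101 Δ3=111001111 Δ4=010011111 Δ5=101011111 Δ6=111011111 | 6Δ
t=1: Δ0=111011111 Δ1=111011110 | 1Δ
t=2: Δ0=111011110 Δ1=111011111 Δ2=111011011 | 2Δ
t=3: Δ0=111011011 Δ1=111011010 | 1Δ
t=4: Δ0=111011010 Δ1=111011011 Δ2=111111111 Δ3=101101101 Δ4=000111101 Δ5=111111101 Δ6=101111101 | 6Δ
t=5: Δ0=101111101 Δ1=101111100 | 1Δ
t=6: Δ0=101111100 Δ1=101111101 Δ2=101111001 | 2Δ
t=7: Δ0=101111001 Δ1=101111000 | 1Δ
t=8: Δ0=101111000 Δ1=101111001 Δ2=101011101 Δ3=111001111 Δ4=010011111 Δ5=101011111 Δ6=111011111 | 6Δ
t=9: Δ0=111011111 Δ1=111011110 | 1Δ
t=10: Δ0=111011110 Δ1=111011111 Δ2=111011011 | 2Δ
t=11: Δ0=111011011 Δ1=111011010 | 1Δ
t=12: Δ0=111011010 Δ1=111011011 Δ2=111111111 Δ3=101101101 Δ4=000111101 Δ5=111111101 Δ6=101111101 | 6Δ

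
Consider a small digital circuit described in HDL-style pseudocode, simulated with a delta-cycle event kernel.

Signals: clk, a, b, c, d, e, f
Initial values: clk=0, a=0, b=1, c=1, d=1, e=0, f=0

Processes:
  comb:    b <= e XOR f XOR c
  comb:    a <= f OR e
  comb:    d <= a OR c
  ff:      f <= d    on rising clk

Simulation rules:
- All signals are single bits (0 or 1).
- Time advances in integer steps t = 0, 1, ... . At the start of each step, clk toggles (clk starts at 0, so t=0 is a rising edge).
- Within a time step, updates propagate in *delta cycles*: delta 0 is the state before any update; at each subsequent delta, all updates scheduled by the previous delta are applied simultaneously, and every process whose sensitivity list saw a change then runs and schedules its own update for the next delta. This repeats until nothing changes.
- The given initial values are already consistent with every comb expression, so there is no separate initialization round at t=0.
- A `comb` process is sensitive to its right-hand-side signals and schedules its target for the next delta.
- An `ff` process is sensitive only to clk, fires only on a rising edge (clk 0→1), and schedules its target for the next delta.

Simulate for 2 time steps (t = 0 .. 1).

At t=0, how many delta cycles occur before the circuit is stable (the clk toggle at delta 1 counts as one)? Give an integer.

t0.Δ0 e=0 a=0 d=1 clk=0 c=1 f=0 b=1
t0.Δ1 e=0 a=0 d=1 clk=1 c=1 f=0 b=1
t0.Δ2 e=0 a=0 d=1 clk=1 c=1 f=1 b=1
t0.Δ3 e=0 a=1 d=1 clk=1 c=1 f=1 b=0
t1.Δ0 e=0 a=1 d=1 clk=1 c=1 f=1 b=0
t1.Δ1 e=0 a=1 d=1 clk=0 c=1 f=1 b=0

3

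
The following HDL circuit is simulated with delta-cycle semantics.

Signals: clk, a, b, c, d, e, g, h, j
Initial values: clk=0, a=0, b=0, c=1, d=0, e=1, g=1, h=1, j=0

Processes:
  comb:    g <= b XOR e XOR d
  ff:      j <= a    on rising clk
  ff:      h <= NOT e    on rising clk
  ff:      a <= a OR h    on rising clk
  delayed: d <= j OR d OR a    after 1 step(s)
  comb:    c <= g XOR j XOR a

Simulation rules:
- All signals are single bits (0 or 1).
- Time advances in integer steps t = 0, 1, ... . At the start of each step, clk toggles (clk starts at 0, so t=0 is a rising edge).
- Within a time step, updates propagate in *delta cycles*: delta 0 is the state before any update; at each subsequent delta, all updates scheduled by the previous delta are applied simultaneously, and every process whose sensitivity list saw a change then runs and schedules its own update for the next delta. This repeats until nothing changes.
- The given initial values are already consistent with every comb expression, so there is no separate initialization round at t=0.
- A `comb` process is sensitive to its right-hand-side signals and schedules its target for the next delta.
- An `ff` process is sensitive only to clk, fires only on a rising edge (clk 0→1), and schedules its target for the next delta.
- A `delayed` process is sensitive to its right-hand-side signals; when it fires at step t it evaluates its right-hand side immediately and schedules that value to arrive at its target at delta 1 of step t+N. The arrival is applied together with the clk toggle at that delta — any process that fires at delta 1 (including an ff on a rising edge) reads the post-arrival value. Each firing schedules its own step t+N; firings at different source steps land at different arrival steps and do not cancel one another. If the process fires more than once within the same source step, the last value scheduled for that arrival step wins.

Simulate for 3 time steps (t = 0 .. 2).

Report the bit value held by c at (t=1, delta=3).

t0.Δ0 e=1 c=1 a=0 b=0 clk=0 j=0 g=1 h=1 d=0
t0.Δ1 e=1 c=1 a=0 b=0 clk=1 j=0 g=1 h=1 d=0
t0.Δ2 e=1 c=1 a=1 b=0 clk=1 j=0 g=1 h=0 d=0
t0.Δ3 e=1 c=0 a=1 b=0 clk=1 j=0 g=1 h=0 d=0
t1.Δ0 e=1 c=0 a=1 b=0 clk=1 j=0 g=1 h=0 d=0
t1.Δ1 e=1 c=0 a=1 b=0 clk=0 j=0 g=1 h=0 d=1
t1.Δ2 e=1 c=0 a=1 b=0 clk=0 j=0 g=0 h=0 d=1
t1.Δ3 e=1 c=1 a=1 b=0 clk=0 j=0 g=0 h=0 d=1
t2.Δ0 e=1 c=1 a=1 b=0 clk=0 j=0 g=0 h=0 d=1
t2.Δ1 e=1 c=1 a=1 b=0 clk=1 j=0 g=0 h=0 d=1
t2.Δ2 e=1 c=1 a=1 b=0 clk=1 j=1 g=0 h=0 d=1
t2.Δ3 e=1 c=0 a=1 b=0 clk=1 j=1 g=0 h=0 d=1

1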